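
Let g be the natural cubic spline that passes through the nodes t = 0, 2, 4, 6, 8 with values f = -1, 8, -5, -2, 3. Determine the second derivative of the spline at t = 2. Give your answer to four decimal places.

Write m_i for g''(x_i). With h_i = 2, 2, 2, 2 and divided differences Δ_i = 9/2, -13/2, 3/2, 5/2, the continuity of g' gives the tridiagonal system
  2·m_0 + 8·m_1 + 2·m_2 = 6(Δ_1 - Δ_0) = -66
  2·m_1 + 8·m_2 + 2·m_3 = 6(Δ_2 - Δ_1) = 48
  2·m_2 + 8·m_3 + 2·m_4 = 6(Δ_3 - Δ_2) = 6
Natural end conditions: m_0 = m_4 = 0.
Solving: m_0 = 0, m_1 = -21/2, m_2 = 9, m_3 = -3/2, m_4 = 0.

-10.5000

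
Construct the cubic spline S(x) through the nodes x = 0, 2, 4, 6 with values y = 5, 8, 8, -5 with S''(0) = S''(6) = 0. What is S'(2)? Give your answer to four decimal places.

1.5667

Write M_i for S''(x_i). With h_i = 2, 2, 2 and divided differences Δ_i = 3/2, 0, -13/2, the continuity of S' gives the tridiagonal system
  2·M_0 + 8·M_1 + 2·M_2 = 6(Δ_1 - Δ_0) = -9
  2·M_1 + 8·M_2 + 2·M_3 = 6(Δ_2 - Δ_1) = -39
Natural end conditions: M_0 = M_3 = 0.
Hence M_0 = 0, M_1 = 1/10, M_2 = -49/10, M_3 = 0.
On [2, 4], S'(x) = b_1 + 2c_1·(x - 2) + 3d_1·(x - 2)² with b_1 = Δ_1 - h_1(2M_1 + M_2)/6 = 47/30, c_1 = M_1/2 = 1/20, d_1 = (M_2 - M_1)/(6h_1) = -5/12. So S'(2) = 47/30.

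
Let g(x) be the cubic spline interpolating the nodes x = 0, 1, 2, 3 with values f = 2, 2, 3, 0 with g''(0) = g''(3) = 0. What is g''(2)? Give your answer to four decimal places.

-6.8000

Write m_i for g''(x_i). With h_i = 1, 1, 1 and divided differences Δ_i = 0, 1, -3, the continuity of g' gives the tridiagonal system
  1·m_0 + 4·m_1 + 1·m_2 = 6(Δ_1 - Δ_0) = 6
  1·m_1 + 4·m_2 + 1·m_3 = 6(Δ_2 - Δ_1) = -24
Natural end conditions: m_0 = m_3 = 0.
Solving the tridiagonal system: m_0 = 0, m_1 = 16/5, m_2 = -34/5, m_3 = 0.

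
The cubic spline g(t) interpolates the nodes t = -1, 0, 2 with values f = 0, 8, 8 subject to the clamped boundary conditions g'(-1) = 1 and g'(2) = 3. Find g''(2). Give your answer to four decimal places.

13.1667

Write σ_i for g''(x_i). With h_i = 1, 2 and divided differences Δ_i = 8, 0, the continuity of g' gives the tridiagonal system
  1·σ_0 + 6·σ_1 + 2·σ_2 = 6(Δ_1 - Δ_0) = -48
Clamped end conditions give two more equations: 2h_0·σ_0 + h_0·σ_1 = 6(Δ_0 - g'(-1)) = 42 and h_1·σ_1 + 2h_1·σ_2 = 6(g'(2) - Δ_1) = 18.
Forward elimination and back-substitution give σ_0 = 89/3, σ_1 = -52/3, σ_2 = 79/6.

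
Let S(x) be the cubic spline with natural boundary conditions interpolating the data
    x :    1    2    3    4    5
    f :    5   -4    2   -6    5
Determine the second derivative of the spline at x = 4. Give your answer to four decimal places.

38.1429

Put M_i = S'' at the i-th knot. Here h = (1, 1, 1, 1) and Δ = (-9, 6, -8, 11), so the interior equations h_(i-1)·M_(i-1) + 2(h_(i-1)+h_i)·M_i + h_i·M_(i+1) = 6(Δ_i − Δ_(i-1)) read
  1·M_0 + 4·M_1 + 1·M_2 = 6(Δ_1 - Δ_0) = 90
  1·M_1 + 4·M_2 + 1·M_3 = 6(Δ_2 - Δ_1) = -84
  1·M_2 + 4·M_3 + 1·M_4 = 6(Δ_3 - Δ_2) = 114
Natural end conditions: M_0 = M_4 = 0.
Solving the tridiagonal system: M_0 = 0, M_1 = 225/7, M_2 = -270/7, M_3 = 267/7, M_4 = 0.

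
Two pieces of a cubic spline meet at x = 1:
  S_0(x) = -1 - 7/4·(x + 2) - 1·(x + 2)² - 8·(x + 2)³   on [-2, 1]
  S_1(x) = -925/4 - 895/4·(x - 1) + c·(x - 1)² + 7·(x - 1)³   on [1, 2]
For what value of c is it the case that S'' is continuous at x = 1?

S_0''(x) = -2 - 48·(x + 2), so S_0''(1) = -146. On the right, S_1''(1) = 2c, so c = -73.

-73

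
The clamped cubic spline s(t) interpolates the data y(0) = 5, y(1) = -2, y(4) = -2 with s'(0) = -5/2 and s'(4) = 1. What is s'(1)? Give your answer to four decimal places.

-7.0625

With M_i denoting the second derivative at x_i, h_i = 1, 3, and Δ_i = (y_(i+1) − y_i)/h_i = -7, 0:
  1·M_0 + 8·M_1 + 3·M_2 = 6(Δ_1 - Δ_0) = 42
Clamped end conditions give two more equations: 2h_0·M_0 + h_0·M_1 = 6(Δ_0 - s'(0)) = -27 and h_1·M_1 + 2h_1·M_2 = 6(s'(4) - Δ_1) = 6.
Hence M_0 = -143/8, M_1 = 35/4, M_2 = -27/8.
On [1, 4], s'(t) = b_1 + 2c_1·(t - 1) + 3d_1·(t - 1)² with b_1 = Δ_1 - h_1(2M_1 + M_2)/6 = -113/16, c_1 = M_1/2 = 35/8, d_1 = (M_2 - M_1)/(6h_1) = -97/144. So s'(1) = -113/16.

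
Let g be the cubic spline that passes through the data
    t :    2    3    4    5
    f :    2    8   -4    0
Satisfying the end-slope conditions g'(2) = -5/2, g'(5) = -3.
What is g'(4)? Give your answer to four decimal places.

-4.5667

Put M_i = g'' at the i-th knot. Here h = (1, 1, 1) and Δ = (6, -12, 4), so the interior equations h_(i-1)·M_(i-1) + 2(h_(i-1)+h_i)·M_i + h_i·M_(i+1) = 6(Δ_i − Δ_(i-1)) read
  1·M_0 + 4·M_1 + 1·M_2 = 6(Δ_1 - Δ_0) = -108
  1·M_1 + 4·M_2 + 1·M_3 = 6(Δ_2 - Δ_1) = 96
Clamped end conditions give two more equations: 2h_0·M_0 + h_0·M_1 = 6(Δ_0 - g'(2)) = 51 and h_2·M_2 + 2h_2·M_3 = 6(g'(5) - Δ_2) = -42.
Solving the tridiagonal system: M_0 = 772/15, M_1 = -779/15, M_2 = 724/15, M_3 = -677/15.
On [4, 5], g'(t) = b_2 + 2c_2·(t - 4) + 3d_2·(t - 4)² with b_2 = Δ_2 - h_2(2M_2 + M_3)/6 = -137/30, c_2 = M_2/2 = 362/15, d_2 = (M_3 - M_2)/(6h_2) = -467/30. So g'(4) = -137/30.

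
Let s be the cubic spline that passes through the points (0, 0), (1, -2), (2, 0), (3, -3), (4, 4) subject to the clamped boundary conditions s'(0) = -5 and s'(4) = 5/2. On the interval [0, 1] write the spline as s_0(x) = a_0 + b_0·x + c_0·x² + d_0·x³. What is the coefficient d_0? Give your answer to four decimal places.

0.7232

Write M_i for s''(x_i). With h_i = 1, 1, 1, 1 and divided differences Δ_i = -2, 2, -3, 7, the continuity of s' gives the tridiagonal system
  1·M_0 + 4·M_1 + 1·M_2 = 6(Δ_1 - Δ_0) = 24
  1·M_1 + 4·M_2 + 1·M_3 = 6(Δ_2 - Δ_1) = -30
  1·M_2 + 4·M_3 + 1·M_4 = 6(Δ_3 - Δ_2) = 60
Clamped end conditions give two more equations: 2h_0·M_0 + h_0·M_1 = 6(Δ_0 - s'(0)) = 18 and h_3·M_3 + 2h_3·M_4 = 6(s'(4) - Δ_3) = -27.
Solving: M_0 = 255/56, M_1 = 249/28, M_2 = -129/8, M_3 = 717/28, M_4 = -1473/56.
On [0, 1], with s_0(x) = a_0 + b_0·x + c_0·x² + d_0·x³: c_0 = M_0/2 = 255/112, d_0 = (M_1 - M_0)/(6h_0) = 81/112, b_0 = Δ_0 - h_0(2M_0 + M_1)/6 = -5.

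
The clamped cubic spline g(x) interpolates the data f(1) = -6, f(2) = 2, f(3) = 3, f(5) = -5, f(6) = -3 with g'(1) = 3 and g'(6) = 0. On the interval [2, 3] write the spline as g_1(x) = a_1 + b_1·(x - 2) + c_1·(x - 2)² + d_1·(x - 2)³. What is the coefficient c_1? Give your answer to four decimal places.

-7.3125

Write σ_i for g''(x_i). With h_i = 1, 1, 2, 1 and divided differences Δ_i = 8, 1, -4, 2, the continuity of g' gives the tridiagonal system
  1·σ_0 + 4·σ_1 + 1·σ_2 = 6(Δ_1 - Δ_0) = -42
  1·σ_1 + 6·σ_2 + 2·σ_3 = 6(Δ_2 - Δ_1) = -30
  2·σ_2 + 6·σ_3 + 1·σ_4 = 6(Δ_3 - Δ_2) = 36
Clamped end conditions give two more equations: 2h_0·σ_0 + h_0·σ_1 = 6(Δ_0 - g'(1)) = 30 and h_3·σ_3 + 2h_3·σ_4 = 6(g'(6) - Δ_3) = -12.
Hence σ_0 = 357/16, σ_1 = -117/8, σ_2 = -93/16, σ_3 = 39/4, σ_4 = -87/8.
On [2, 3], with g_1(x) = a_1 + b_1·(x - 2) + c_1·(x - 2)² + d_1·(x - 2)³: c_1 = σ_1/2 = -117/16, d_1 = (σ_2 - σ_1)/(6h_1) = 47/32, b_1 = Δ_1 - h_1(2σ_1 + σ_2)/6 = 219/32.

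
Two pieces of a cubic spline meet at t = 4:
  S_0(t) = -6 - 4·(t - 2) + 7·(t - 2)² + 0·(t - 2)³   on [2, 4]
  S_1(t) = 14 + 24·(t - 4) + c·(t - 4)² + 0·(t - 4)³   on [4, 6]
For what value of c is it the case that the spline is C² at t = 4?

S_0''(t) = 14 + 0·(t - 2), so S_0''(4) = 14. On the right, S_1''(4) = 2c, so c = 7.

7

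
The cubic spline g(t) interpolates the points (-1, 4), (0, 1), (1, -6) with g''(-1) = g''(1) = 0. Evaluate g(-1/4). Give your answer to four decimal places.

Write M_i for g''(x_i). With h_i = 1, 1 and divided differences Δ_i = -3, -7, the continuity of g' gives the tridiagonal system
  1·M_0 + 4·M_1 + 1·M_2 = 6(Δ_1 - Δ_0) = -24
Natural end conditions: M_0 = M_2 = 0.
Hence M_0 = 0, M_1 = -6, M_2 = 0.
On [-1, 0], g(t) = 4 - 2·(t + 1) + 0·(t + 1)² - 1·(t + 1)³.
With (t + 1) = 3/4: g(-1/4) = 133/64.

2.0781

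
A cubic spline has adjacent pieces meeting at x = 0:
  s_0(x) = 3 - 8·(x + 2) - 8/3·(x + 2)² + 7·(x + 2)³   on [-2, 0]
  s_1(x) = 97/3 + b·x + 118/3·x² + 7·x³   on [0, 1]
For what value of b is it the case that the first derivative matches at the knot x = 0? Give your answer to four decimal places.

65.3333

s_0'(x) = -8 - 16/3·(x + 2) + 21·(x + 2)², so s_0'(0) = 196/3. On the right, s_1'(0) = b, so b = 196/3.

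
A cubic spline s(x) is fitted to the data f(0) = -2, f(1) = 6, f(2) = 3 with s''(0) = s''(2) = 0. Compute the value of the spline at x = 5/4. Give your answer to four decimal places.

6.1523

Write m_i for s''(x_i). With h_i = 1, 1 and divided differences Δ_i = 8, -3, the continuity of s' gives the tridiagonal system
  1·m_0 + 4·m_1 + 1·m_2 = 6(Δ_1 - Δ_0) = -66
Natural end conditions: m_0 = m_2 = 0.
Hence m_0 = 0, m_1 = -33/2, m_2 = 0.
On [1, 2], s(x) = 6 + 5/2·(x - 1) - 33/4·(x - 1)² + 11/4·(x - 1)³.
With (x - 1) = 1/4: s(5/4) = 1575/256.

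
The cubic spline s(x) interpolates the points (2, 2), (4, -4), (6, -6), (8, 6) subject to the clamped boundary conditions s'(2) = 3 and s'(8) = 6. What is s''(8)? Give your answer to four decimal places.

With m_i denoting the second derivative at x_i, h_i = 2, 2, 2, and Δ_i = (y_(i+1) − y_i)/h_i = -3, -1, 6:
  2·m_0 + 8·m_1 + 2·m_2 = 6(Δ_1 - Δ_0) = 12
  2·m_1 + 8·m_2 + 2·m_3 = 6(Δ_2 - Δ_1) = 42
Clamped end conditions give two more equations: 2h_0·m_0 + h_0·m_1 = 6(Δ_0 - s'(2)) = -36 and h_2·m_2 + 2h_2·m_3 = 6(s'(8) - Δ_2) = 0.
Solving the tridiagonal system: m_0 = -52/5, m_1 = 14/5, m_2 = 26/5, m_3 = -13/5.

-2.6000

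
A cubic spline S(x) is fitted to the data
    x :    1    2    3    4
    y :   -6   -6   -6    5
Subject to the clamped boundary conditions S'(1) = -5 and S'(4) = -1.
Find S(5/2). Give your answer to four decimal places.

Let m_i = S''(x_i). Step sizes h_i = 1, 1, 1; slopes of the chords Δ_i = (y_(i+1) - y_i)/h_i = 0, 0, 11.
  1·m_0 + 4·m_1 + 1·m_2 = 6(Δ_1 - Δ_0) = 0
  1·m_1 + 4·m_2 + 1·m_3 = 6(Δ_2 - Δ_1) = 66
Clamped end conditions give two more equations: 2h_0·m_0 + h_0·m_1 = 6(Δ_0 - S'(1)) = 30 and h_2·m_2 + 2h_2·m_3 = 6(S'(4) - Δ_2) = -72.
Forward elimination and back-substitution give m_0 = 328/15, m_1 = -206/15, m_2 = 496/15, m_3 = -788/15.
On [2, 3], S(x) = -6 - 14/15·(x - 2) - 103/15·(x - 2)² + 39/5·(x - 2)³.
With (x - 2) = 1/2: S(5/2) = -173/24.

-7.2083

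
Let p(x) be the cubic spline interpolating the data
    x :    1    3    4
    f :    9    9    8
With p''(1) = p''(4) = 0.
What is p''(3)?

-1

Let σ_i = p''(x_i). Step sizes h_i = 2, 1; slopes of the chords Δ_i = (y_(i+1) - y_i)/h_i = 0, -1.
  2·σ_0 + 6·σ_1 + 1·σ_2 = 6(Δ_1 - Δ_0) = -6
Natural end conditions: σ_0 = σ_2 = 0.
Forward elimination and back-substitution give σ_0 = 0, σ_1 = -1, σ_2 = 0.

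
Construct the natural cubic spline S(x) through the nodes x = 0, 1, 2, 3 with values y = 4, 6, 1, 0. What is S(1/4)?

Put M_i = S'' at the i-th knot. Here h = (1, 1, 1) and Δ = (2, -5, -1), so the interior equations h_(i-1)·M_(i-1) + 2(h_(i-1)+h_i)·M_i + h_i·M_(i+1) = 6(Δ_i − Δ_(i-1)) read
  1·M_0 + 4·M_1 + 1·M_2 = 6(Δ_1 - Δ_0) = -42
  1·M_1 + 4·M_2 + 1·M_3 = 6(Δ_2 - Δ_1) = 24
Natural end conditions: M_0 = M_3 = 0.
Solving: M_0 = 0, M_1 = -64/5, M_2 = 46/5, M_3 = 0.
On [0, 1], S(x) = 4 + 62/15·x + 0·x² - 32/15·x³.
With x = 1/4: S(1/4) = 5.

5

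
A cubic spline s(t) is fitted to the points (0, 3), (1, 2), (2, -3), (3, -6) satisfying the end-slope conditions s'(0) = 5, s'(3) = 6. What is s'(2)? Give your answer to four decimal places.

-6.4667

Write M_i for s''(x_i). With h_i = 1, 1, 1 and divided differences Δ_i = -1, -5, -3, the continuity of s' gives the tridiagonal system
  1·M_0 + 4·M_1 + 1·M_2 = 6(Δ_1 - Δ_0) = -24
  1·M_1 + 4·M_2 + 1·M_3 = 6(Δ_2 - Δ_1) = 12
Clamped end conditions give two more equations: 2h_0·M_0 + h_0·M_1 = 6(Δ_0 - s'(0)) = -36 and h_2·M_2 + 2h_2·M_3 = 6(s'(3) - Δ_2) = 54.
Hence M_0 = -266/15, M_1 = -8/15, M_2 = -62/15, M_3 = 436/15.
On [2, 3], s'(t) = b_2 + 2c_2·(t - 2) + 3d_2·(t - 2)² with b_2 = Δ_2 - h_2(2M_2 + M_3)/6 = -97/15, c_2 = M_2/2 = -31/15, d_2 = (M_3 - M_2)/(6h_2) = 83/15. So s'(2) = -97/15.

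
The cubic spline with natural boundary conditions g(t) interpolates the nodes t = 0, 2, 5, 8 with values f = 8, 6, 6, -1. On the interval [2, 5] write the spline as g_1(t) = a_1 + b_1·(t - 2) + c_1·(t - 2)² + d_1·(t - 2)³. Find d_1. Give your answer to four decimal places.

With m_i denoting the second derivative at x_i, h_i = 2, 3, 3, and Δ_i = (y_(i+1) − y_i)/h_i = -1, 0, -7/3:
  2·m_0 + 10·m_1 + 3·m_2 = 6(Δ_1 - Δ_0) = 6
  3·m_1 + 12·m_2 + 3·m_3 = 6(Δ_2 - Δ_1) = -14
Natural end conditions: m_0 = m_3 = 0.
Hence m_0 = 0, m_1 = 38/37, m_2 = -158/111, m_3 = 0.
On [2, 5], with g_1(t) = a_1 + b_1·(t - 2) + c_1·(t - 2)² + d_1·(t - 2)³: c_1 = m_1/2 = 19/37, d_1 = (m_2 - m_1)/(6h_1) = -136/999, b_1 = Δ_1 - h_1(2m_1 + m_2)/6 = -35/111.

-0.1361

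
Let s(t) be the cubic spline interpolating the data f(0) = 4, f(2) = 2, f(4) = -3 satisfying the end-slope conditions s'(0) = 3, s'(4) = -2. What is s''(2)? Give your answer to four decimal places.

0.2500

Let m_i = s''(x_i). Step sizes h_i = 2, 2; slopes of the chords Δ_i = (y_(i+1) - y_i)/h_i = -1, -5/2.
  2·m_0 + 8·m_1 + 2·m_2 = 6(Δ_1 - Δ_0) = -9
Clamped end conditions give two more equations: 2h_0·m_0 + h_0·m_1 = 6(Δ_0 - s'(0)) = -24 and h_1·m_1 + 2h_1·m_2 = 6(s'(4) - Δ_1) = 3.
Solving: m_0 = -49/8, m_1 = 1/4, m_2 = 5/8.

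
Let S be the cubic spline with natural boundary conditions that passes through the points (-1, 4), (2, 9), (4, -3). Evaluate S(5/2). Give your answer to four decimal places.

7.0063

Write M_i for S''(x_i). With h_i = 3, 2 and divided differences Δ_i = 5/3, -6, the continuity of S' gives the tridiagonal system
  3·M_0 + 10·M_1 + 2·M_2 = 6(Δ_1 - Δ_0) = -46
Natural end conditions: M_0 = M_2 = 0.
Solving the tridiagonal system: M_0 = 0, M_1 = -23/5, M_2 = 0.
On [2, 4], S(x) = 9 - 44/15·(x - 2) - 23/10·(x - 2)² + 23/60·(x - 2)³.
With (x - 2) = 1/2: S(5/2) = 1121/160.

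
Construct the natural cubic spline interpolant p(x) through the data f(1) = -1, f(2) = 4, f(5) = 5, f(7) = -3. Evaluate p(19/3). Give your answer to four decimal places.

Let m_i = p''(x_i). Step sizes h_i = 1, 3, 2; slopes of the chords Δ_i = (y_(i+1) - y_i)/h_i = 5, 1/3, -4.
  1·m_0 + 8·m_1 + 3·m_2 = 6(Δ_1 - Δ_0) = -28
  3·m_1 + 10·m_2 + 2·m_3 = 6(Δ_2 - Δ_1) = -26
Natural end conditions: m_0 = m_3 = 0.
Solving the tridiagonal system: m_0 = 0, m_1 = -202/71, m_2 = -124/71, m_3 = 0.
On [5, 7], p(x) = 5 - 604/213·(x - 5) - 62/71·(x - 5)² + 31/213·(x - 5)³.
With (x - 5) = 4/3: p(19/3) = 67/5751.

0.0117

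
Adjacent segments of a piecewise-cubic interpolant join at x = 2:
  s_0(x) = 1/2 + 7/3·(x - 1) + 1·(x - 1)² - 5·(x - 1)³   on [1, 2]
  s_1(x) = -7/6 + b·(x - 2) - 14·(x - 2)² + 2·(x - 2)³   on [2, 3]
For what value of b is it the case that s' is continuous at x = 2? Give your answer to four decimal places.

-10.6667

s_0'(x) = 7/3 + 2·(x - 1) - 15·(x - 1)², so s_0'(2) = -32/3. On the right, s_1'(2) = b, so b = -32/3.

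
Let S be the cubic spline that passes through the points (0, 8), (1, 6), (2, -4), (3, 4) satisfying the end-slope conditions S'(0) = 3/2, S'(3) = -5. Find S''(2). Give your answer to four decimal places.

49.0667

Write m_i for S''(x_i). With h_i = 1, 1, 1 and divided differences Δ_i = -2, -10, 8, the continuity of S' gives the tridiagonal system
  1·m_0 + 4·m_1 + 1·m_2 = 6(Δ_1 - Δ_0) = -48
  1·m_1 + 4·m_2 + 1·m_3 = 6(Δ_2 - Δ_1) = 108
Clamped end conditions give two more equations: 2h_0·m_0 + h_0·m_1 = 6(Δ_0 - S'(0)) = -21 and h_2·m_2 + 2h_2·m_3 = 6(S'(3) - Δ_2) = -78.
Forward elimination and back-substitution give m_0 = 28/15, m_1 = -371/15, m_2 = 736/15, m_3 = -953/15.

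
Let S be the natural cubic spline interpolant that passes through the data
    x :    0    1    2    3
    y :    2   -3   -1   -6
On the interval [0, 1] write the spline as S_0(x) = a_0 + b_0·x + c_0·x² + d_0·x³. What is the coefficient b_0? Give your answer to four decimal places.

-7.3333

Let m_i = S''(x_i). Step sizes h_i = 1, 1, 1; slopes of the chords Δ_i = (y_(i+1) - y_i)/h_i = -5, 2, -5.
  1·m_0 + 4·m_1 + 1·m_2 = 6(Δ_1 - Δ_0) = 42
  1·m_1 + 4·m_2 + 1·m_3 = 6(Δ_2 - Δ_1) = -42
Natural end conditions: m_0 = m_3 = 0.
Solving the tridiagonal system: m_0 = 0, m_1 = 14, m_2 = -14, m_3 = 0.
On [0, 1], with S_0(x) = a_0 + b_0·x + c_0·x² + d_0·x³: c_0 = m_0/2 = 0, d_0 = (m_1 - m_0)/(6h_0) = 7/3, b_0 = Δ_0 - h_0(2m_0 + m_1)/6 = -22/3.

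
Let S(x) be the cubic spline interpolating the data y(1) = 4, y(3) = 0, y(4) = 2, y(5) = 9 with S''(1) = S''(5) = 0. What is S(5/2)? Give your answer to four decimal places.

0.3723

With σ_i denoting the second derivative at x_i, h_i = 2, 1, 1, and Δ_i = (y_(i+1) − y_i)/h_i = -2, 2, 7:
  2·σ_0 + 6·σ_1 + 1·σ_2 = 6(Δ_1 - Δ_0) = 24
  1·σ_1 + 4·σ_2 + 1·σ_3 = 6(Δ_2 - Δ_1) = 30
Natural end conditions: σ_0 = σ_3 = 0.
Solving the tridiagonal system: σ_0 = 0, σ_1 = 66/23, σ_2 = 156/23, σ_3 = 0.
On [1, 3], S(x) = 4 - 68/23·(x - 1) + 0·(x - 1)² + 11/46·(x - 1)³.
With (x - 1) = 3/2: S(5/2) = 137/368.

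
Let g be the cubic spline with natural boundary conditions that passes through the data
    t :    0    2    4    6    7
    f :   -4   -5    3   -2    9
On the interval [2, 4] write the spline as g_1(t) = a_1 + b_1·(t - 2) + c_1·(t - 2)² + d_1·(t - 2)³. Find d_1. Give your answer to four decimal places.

With M_i denoting the second derivative at x_i, h_i = 2, 2, 2, 1, and Δ_i = (y_(i+1) − y_i)/h_i = -1/2, 4, -5/2, 11:
  2·M_0 + 8·M_1 + 2·M_2 = 6(Δ_1 - Δ_0) = 27
  2·M_1 + 8·M_2 + 2·M_3 = 6(Δ_2 - Δ_1) = -39
  2·M_2 + 6·M_3 + 1·M_4 = 6(Δ_3 - Δ_2) = 81
Natural end conditions: M_0 = M_4 = 0.
Forward elimination and back-substitution give M_0 = 0, M_1 = 495/82, M_2 = -873/82, M_3 = 699/41, M_4 = 0.
On [2, 4], with g_1(t) = a_1 + b_1·(t - 2) + c_1·(t - 2)² + d_1·(t - 2)³: c_1 = M_1/2 = 495/164, d_1 = (M_2 - M_1)/(6h_1) = -57/41, b_1 = Δ_1 - h_1(2M_1 + M_2)/6 = 289/82.

-1.3902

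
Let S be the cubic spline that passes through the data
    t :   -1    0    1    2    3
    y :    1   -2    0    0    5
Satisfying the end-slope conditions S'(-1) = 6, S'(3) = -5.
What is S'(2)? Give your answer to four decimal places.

With σ_i denoting the second derivative at x_i, h_i = 1, 1, 1, 1, and Δ_i = (y_(i+1) − y_i)/h_i = -3, 2, 0, 5:
  1·σ_0 + 4·σ_1 + 1·σ_2 = 6(Δ_1 - Δ_0) = 30
  1·σ_1 + 4·σ_2 + 1·σ_3 = 6(Δ_2 - Δ_1) = -12
  1·σ_2 + 4·σ_3 + 1·σ_4 = 6(Δ_3 - Δ_2) = 30
Clamped end conditions give two more equations: 2h_0·σ_0 + h_0·σ_1 = 6(Δ_0 - S'(-1)) = -54 and h_3·σ_3 + 2h_3·σ_4 = 6(S'(3) - Δ_3) = -60.
Solving the tridiagonal system: σ_0 = -1037/28, σ_1 = 281/14, σ_2 = -53/4, σ_3 = 293/14, σ_4 = -1133/28.
On [2, 3], S'(t) = b_3 + 2c_3·(t - 2) + 3d_3·(t - 2)² with b_3 = Δ_3 - h_3(2σ_3 + σ_4)/6 = 267/56, c_3 = σ_3/2 = 293/28, d_3 = (σ_4 - σ_3)/(6h_3) = -573/56. So S'(2) = 267/56.

4.7679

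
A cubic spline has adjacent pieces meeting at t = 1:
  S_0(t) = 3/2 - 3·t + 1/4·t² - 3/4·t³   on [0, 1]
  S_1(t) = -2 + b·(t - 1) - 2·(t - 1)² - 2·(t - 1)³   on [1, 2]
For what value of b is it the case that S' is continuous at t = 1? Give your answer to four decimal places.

-4.7500

S_0'(t) = -3 + 1/2·t - 9/4·t², so S_0'(1) = -19/4. On the right, S_1'(1) = b, so b = -19/4.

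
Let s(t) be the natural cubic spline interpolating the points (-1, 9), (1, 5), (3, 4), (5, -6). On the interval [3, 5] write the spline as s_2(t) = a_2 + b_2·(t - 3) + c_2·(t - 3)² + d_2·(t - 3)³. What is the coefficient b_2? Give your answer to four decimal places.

-2.4000

Write M_i for s''(x_i). With h_i = 2, 2, 2 and divided differences Δ_i = -2, -1/2, -5, the continuity of s' gives the tridiagonal system
  2·M_0 + 8·M_1 + 2·M_2 = 6(Δ_1 - Δ_0) = 9
  2·M_1 + 8·M_2 + 2·M_3 = 6(Δ_2 - Δ_1) = -27
Natural end conditions: M_0 = M_3 = 0.
Solving: M_0 = 0, M_1 = 21/10, M_2 = -39/10, M_3 = 0.
On [3, 5], with s_2(t) = a_2 + b_2·(t - 3) + c_2·(t - 3)² + d_2·(t - 3)³: c_2 = M_2/2 = -39/20, d_2 = (M_3 - M_2)/(6h_2) = 13/40, b_2 = Δ_2 - h_2(2M_2 + M_3)/6 = -12/5.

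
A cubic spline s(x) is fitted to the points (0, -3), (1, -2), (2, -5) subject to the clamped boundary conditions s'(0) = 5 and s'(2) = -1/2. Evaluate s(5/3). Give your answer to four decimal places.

-4.3426

Let σ_i = s''(x_i). Step sizes h_i = 1, 1; slopes of the chords Δ_i = (y_(i+1) - y_i)/h_i = 1, -3.
  1·σ_0 + 4·σ_1 + 1·σ_2 = 6(Δ_1 - Δ_0) = -24
Clamped end conditions give two more equations: 2h_0·σ_0 + h_0·σ_1 = 6(Δ_0 - s'(0)) = -24 and h_1·σ_1 + 2h_1·σ_2 = 6(s'(2) - Δ_1) = 15.
Solving: σ_0 = -35/4, σ_1 = -13/2, σ_2 = 43/4.
On [1, 2], s(x) = -2 - 21/8·(x - 1) - 13/4·(x - 1)² + 23/8·(x - 1)³.
With (x - 1) = 2/3: s(5/3) = -469/108.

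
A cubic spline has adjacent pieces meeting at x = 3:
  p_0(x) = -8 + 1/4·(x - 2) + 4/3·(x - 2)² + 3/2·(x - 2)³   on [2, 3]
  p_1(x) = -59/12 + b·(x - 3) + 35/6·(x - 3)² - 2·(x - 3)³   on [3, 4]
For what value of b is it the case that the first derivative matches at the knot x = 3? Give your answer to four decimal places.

p_0'(x) = 1/4 + 8/3·(x - 2) + 9/2·(x - 2)², so p_0'(3) = 89/12. On the right, p_1'(3) = b, so b = 89/12.

7.4167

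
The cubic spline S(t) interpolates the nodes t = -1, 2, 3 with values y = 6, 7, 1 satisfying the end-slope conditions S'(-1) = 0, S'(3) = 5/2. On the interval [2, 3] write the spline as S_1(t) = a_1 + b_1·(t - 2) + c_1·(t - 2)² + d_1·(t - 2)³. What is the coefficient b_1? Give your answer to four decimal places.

With σ_i denoting the second derivative at x_i, h_i = 3, 1, and Δ_i = (y_(i+1) − y_i)/h_i = 1/3, -6:
  3·σ_0 + 8·σ_1 + 1·σ_2 = 6(Δ_1 - Δ_0) = -38
Clamped end conditions give two more equations: 2h_0·σ_0 + h_0·σ_1 = 6(Δ_0 - S'(-1)) = 2 and h_1·σ_1 + 2h_1·σ_2 = 6(S'(3) - Δ_1) = 51.
Forward elimination and back-substitution give σ_0 = 137/24, σ_1 = -43/4, σ_2 = 247/8.
On [2, 3], with S_1(t) = a_1 + b_1·(t - 2) + c_1·(t - 2)² + d_1·(t - 2)³: c_1 = σ_1/2 = -43/8, d_1 = (σ_2 - σ_1)/(6h_1) = 111/16, b_1 = Δ_1 - h_1(2σ_1 + σ_2)/6 = -121/16.

-7.5625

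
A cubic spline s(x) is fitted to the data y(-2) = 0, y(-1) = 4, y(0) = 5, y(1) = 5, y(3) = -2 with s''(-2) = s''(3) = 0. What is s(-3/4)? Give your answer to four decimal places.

Let M_i = s''(x_i). Step sizes h_i = 1, 1, 1, 2; slopes of the chords Δ_i = (y_(i+1) - y_i)/h_i = 4, 1, 0, -7/2.
  1·M_0 + 4·M_1 + 1·M_2 = 6(Δ_1 - Δ_0) = -18
  1·M_1 + 4·M_2 + 1·M_3 = 6(Δ_2 - Δ_1) = -6
  1·M_2 + 6·M_3 + 2·M_4 = 6(Δ_3 - Δ_2) = -21
Natural end conditions: M_0 = M_4 = 0.
Hence M_0 = 0, M_1 = -399/86, M_2 = 24/43, M_3 = -309/86, M_4 = 0.
On [-1, 0], s(x) = 4 + 211/86·(x + 1) - 399/172·(x + 1)² + 149/172·(x + 1)³.
With (x + 1) = 1/4: s(-3/4) = 49337/11008.

4.4819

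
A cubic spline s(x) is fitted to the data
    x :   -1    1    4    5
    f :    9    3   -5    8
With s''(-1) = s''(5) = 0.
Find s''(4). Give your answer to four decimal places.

13.1549

With m_i denoting the second derivative at x_i, h_i = 2, 3, 1, and Δ_i = (y_(i+1) − y_i)/h_i = -3, -8/3, 13:
  2·m_0 + 10·m_1 + 3·m_2 = 6(Δ_1 - Δ_0) = 2
  3·m_1 + 8·m_2 + 1·m_3 = 6(Δ_2 - Δ_1) = 94
Natural end conditions: m_0 = m_3 = 0.
Hence m_0 = 0, m_1 = -266/71, m_2 = 934/71, m_3 = 0.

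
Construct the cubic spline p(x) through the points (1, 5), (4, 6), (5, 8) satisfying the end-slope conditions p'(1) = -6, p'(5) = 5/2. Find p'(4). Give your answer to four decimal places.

2.1875

Let M_i = p''(x_i). Step sizes h_i = 3, 1; slopes of the chords Δ_i = (y_(i+1) - y_i)/h_i = 1/3, 2.
  3·M_0 + 8·M_1 + 1·M_2 = 6(Δ_1 - Δ_0) = 10
Clamped end conditions give two more equations: 2h_0·M_0 + h_0·M_1 = 6(Δ_0 - p'(1)) = 38 and h_1·M_1 + 2h_1·M_2 = 6(p'(5) - Δ_1) = 3.
Forward elimination and back-substitution give M_0 = 173/24, M_1 = -7/4, M_2 = 19/8.
On [4, 5], p'(x) = b_1 + 2c_1·(x - 4) + 3d_1·(x - 4)² with b_1 = Δ_1 - h_1(2M_1 + M_2)/6 = 35/16, c_1 = M_1/2 = -7/8, d_1 = (M_2 - M_1)/(6h_1) = 11/16. So p'(4) = 35/16.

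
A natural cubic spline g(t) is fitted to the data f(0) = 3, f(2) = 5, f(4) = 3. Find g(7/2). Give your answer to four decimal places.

3.7344

With σ_i denoting the second derivative at x_i, h_i = 2, 2, and Δ_i = (y_(i+1) − y_i)/h_i = 1, -1:
  2·σ_0 + 8·σ_1 + 2·σ_2 = 6(Δ_1 - Δ_0) = -12
Natural end conditions: σ_0 = σ_2 = 0.
Forward elimination and back-substitution give σ_0 = 0, σ_1 = -3/2, σ_2 = 0.
On [2, 4], g(t) = 5 + 0·(t - 2) - 3/4·(t - 2)² + 1/8·(t - 2)³.
With (t - 2) = 3/2: g(7/2) = 239/64.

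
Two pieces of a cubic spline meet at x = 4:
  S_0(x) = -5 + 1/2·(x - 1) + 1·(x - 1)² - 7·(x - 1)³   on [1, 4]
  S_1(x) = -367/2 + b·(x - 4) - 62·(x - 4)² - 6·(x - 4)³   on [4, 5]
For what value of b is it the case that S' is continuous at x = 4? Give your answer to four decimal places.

S_0'(x) = 1/2 + 2·(x - 1) - 21·(x - 1)², so S_0'(4) = -365/2. On the right, S_1'(4) = b, so b = -365/2.

-182.5000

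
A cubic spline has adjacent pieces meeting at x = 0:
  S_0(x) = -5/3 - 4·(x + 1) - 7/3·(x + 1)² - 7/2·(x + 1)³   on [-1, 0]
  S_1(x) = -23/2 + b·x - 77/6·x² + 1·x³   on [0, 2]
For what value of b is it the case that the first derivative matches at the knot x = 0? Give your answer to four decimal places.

-19.1667

S_0'(x) = -4 - 14/3·(x + 1) - 21/2·(x + 1)², so S_0'(0) = -115/6. On the right, S_1'(0) = b, so b = -115/6.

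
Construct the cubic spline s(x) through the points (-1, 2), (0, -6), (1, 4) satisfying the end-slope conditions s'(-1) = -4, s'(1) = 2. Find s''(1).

-48

Write M_i for s''(x_i). With h_i = 1, 1 and divided differences Δ_i = -8, 10, the continuity of s' gives the tridiagonal system
  1·M_0 + 4·M_1 + 1·M_2 = 6(Δ_1 - Δ_0) = 108
Clamped end conditions give two more equations: 2h_0·M_0 + h_0·M_1 = 6(Δ_0 - s'(-1)) = -24 and h_1·M_1 + 2h_1·M_2 = 6(s'(1) - Δ_1) = -48.
Forward elimination and back-substitution give M_0 = -36, M_1 = 48, M_2 = -48.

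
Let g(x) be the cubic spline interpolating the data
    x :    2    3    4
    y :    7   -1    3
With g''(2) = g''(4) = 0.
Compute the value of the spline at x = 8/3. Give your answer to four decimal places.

0.5556

With M_i denoting the second derivative at x_i, h_i = 1, 1, and Δ_i = (y_(i+1) − y_i)/h_i = -8, 4:
  1·M_0 + 4·M_1 + 1·M_2 = 6(Δ_1 - Δ_0) = 72
Natural end conditions: M_0 = M_2 = 0.
Forward elimination and back-substitution give M_0 = 0, M_1 = 18, M_2 = 0.
On [2, 3], g(x) = 7 - 11·(x - 2) + 0·(x - 2)² + 3·(x - 2)³.
With (x - 2) = 2/3: g(8/3) = 5/9.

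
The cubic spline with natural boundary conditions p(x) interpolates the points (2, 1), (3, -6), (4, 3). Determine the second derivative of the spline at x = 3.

24

Write M_i for p''(x_i). With h_i = 1, 1 and divided differences Δ_i = -7, 9, the continuity of p' gives the tridiagonal system
  1·M_0 + 4·M_1 + 1·M_2 = 6(Δ_1 - Δ_0) = 96
Natural end conditions: M_0 = M_2 = 0.
Forward elimination and back-substitution give M_0 = 0, M_1 = 24, M_2 = 0.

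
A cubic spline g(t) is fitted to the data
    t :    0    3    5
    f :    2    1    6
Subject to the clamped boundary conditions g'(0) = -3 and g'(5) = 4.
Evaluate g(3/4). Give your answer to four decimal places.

With σ_i denoting the second derivative at x_i, h_i = 3, 2, and Δ_i = (y_(i+1) − y_i)/h_i = -1/3, 5/2:
  3·σ_0 + 10·σ_1 + 2·σ_2 = 6(Δ_1 - Δ_0) = 17
Clamped end conditions give two more equations: 2h_0·σ_0 + h_0·σ_1 = 6(Δ_0 - g'(0)) = 16 and h_1·σ_1 + 2h_1·σ_2 = 6(g'(5) - Δ_1) = 9.
Solving: σ_0 = 71/30, σ_1 = 3/5, σ_2 = 39/20.
On [0, 3], g(t) = 2 - 3·t + 71/60·t² - 53/540·t³.
With t = 3/4: g(3/4) = 479/1280.

0.3742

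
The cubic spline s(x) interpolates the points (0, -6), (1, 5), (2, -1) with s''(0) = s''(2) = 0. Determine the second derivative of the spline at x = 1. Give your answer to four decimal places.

-25.5000

Write M_i for s''(x_i). With h_i = 1, 1 and divided differences Δ_i = 11, -6, the continuity of s' gives the tridiagonal system
  1·M_0 + 4·M_1 + 1·M_2 = 6(Δ_1 - Δ_0) = -102
Natural end conditions: M_0 = M_2 = 0.
Hence M_0 = 0, M_1 = -51/2, M_2 = 0.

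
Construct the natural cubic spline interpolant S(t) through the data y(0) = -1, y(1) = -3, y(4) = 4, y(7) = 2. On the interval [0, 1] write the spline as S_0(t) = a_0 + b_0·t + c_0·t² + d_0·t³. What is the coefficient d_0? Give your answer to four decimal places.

0.7011

Write M_i for S''(x_i). With h_i = 1, 3, 3 and divided differences Δ_i = -2, 7/3, -2/3, the continuity of S' gives the tridiagonal system
  1·M_0 + 8·M_1 + 3·M_2 = 6(Δ_1 - Δ_0) = 26
  3·M_1 + 12·M_2 + 3·M_3 = 6(Δ_2 - Δ_1) = -18
Natural end conditions: M_0 = M_3 = 0.
Forward elimination and back-substitution give M_0 = 0, M_1 = 122/29, M_2 = -74/29, M_3 = 0.
On [0, 1], with S_0(t) = a_0 + b_0·t + c_0·t² + d_0·t³: c_0 = M_0/2 = 0, d_0 = (M_1 - M_0)/(6h_0) = 61/87, b_0 = Δ_0 - h_0(2M_0 + M_1)/6 = -235/87.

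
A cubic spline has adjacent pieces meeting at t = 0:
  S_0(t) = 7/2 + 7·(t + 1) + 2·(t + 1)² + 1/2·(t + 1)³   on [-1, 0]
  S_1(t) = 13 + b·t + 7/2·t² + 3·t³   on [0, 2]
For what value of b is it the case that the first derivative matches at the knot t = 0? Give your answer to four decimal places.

12.5000

S_0'(t) = 7 + 4·(t + 1) + 3/2·(t + 1)², so S_0'(0) = 25/2. On the right, S_1'(0) = b, so b = 25/2.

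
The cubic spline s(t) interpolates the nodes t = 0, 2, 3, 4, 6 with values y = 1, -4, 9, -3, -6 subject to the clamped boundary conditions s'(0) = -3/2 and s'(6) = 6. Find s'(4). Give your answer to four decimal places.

Write σ_i for s''(x_i). With h_i = 2, 1, 1, 2 and divided differences Δ_i = -5/2, 13, -12, -3/2, the continuity of s' gives the tridiagonal system
  2·σ_0 + 6·σ_1 + 1·σ_2 = 6(Δ_1 - Δ_0) = 93
  1·σ_1 + 4·σ_2 + 1·σ_3 = 6(Δ_2 - Δ_1) = -150
  1·σ_2 + 6·σ_3 + 2·σ_4 = 6(Δ_3 - Δ_2) = 63
Clamped end conditions give two more equations: 2h_0·σ_0 + h_0·σ_1 = 6(Δ_0 - s'(0)) = -6 and h_3·σ_3 + 2h_3·σ_4 = 6(s'(6) - Δ_3) = 45.
Solving the tridiagonal system: σ_0 = -641/40, σ_1 = 581/20, σ_2 = -197/4, σ_3 = 359/20, σ_4 = 91/40.
On [4, 6], s'(t) = b_3 + 2c_3·(t - 4) + 3d_3·(t - 4)² with b_3 = Δ_3 - h_3(2σ_3 + σ_4)/6 = -569/40, c_3 = σ_3/2 = 359/40, d_3 = (σ_4 - σ_3)/(6h_3) = -209/160. So s'(4) = -569/40.

-14.2250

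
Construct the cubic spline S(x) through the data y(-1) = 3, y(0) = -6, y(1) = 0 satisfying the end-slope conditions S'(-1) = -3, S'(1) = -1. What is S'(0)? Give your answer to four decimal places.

Write σ_i for S''(x_i). With h_i = 1, 1 and divided differences Δ_i = -9, 6, the continuity of S' gives the tridiagonal system
  1·σ_0 + 4·σ_1 + 1·σ_2 = 6(Δ_1 - Δ_0) = 90
Clamped end conditions give two more equations: 2h_0·σ_0 + h_0·σ_1 = 6(Δ_0 - S'(-1)) = -36 and h_1·σ_1 + 2h_1·σ_2 = 6(S'(1) - Δ_1) = -42.
Solving the tridiagonal system: σ_0 = -79/2, σ_1 = 43, σ_2 = -85/2.
On [0, 1], S'(x) = b_1 + 2c_1·x + 3d_1·x² with b_1 = Δ_1 - h_1(2σ_1 + σ_2)/6 = -5/4, c_1 = σ_1/2 = 43/2, d_1 = (σ_2 - σ_1)/(6h_1) = -57/4. So S'(0) = -5/4.

-1.2500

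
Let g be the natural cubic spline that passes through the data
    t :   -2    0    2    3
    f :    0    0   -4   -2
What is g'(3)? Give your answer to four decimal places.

2.8182

Write M_i for g''(x_i). With h_i = 2, 2, 1 and divided differences Δ_i = 0, -2, 2, the continuity of g' gives the tridiagonal system
  2·M_0 + 8·M_1 + 2·M_2 = 6(Δ_1 - Δ_0) = -12
  2·M_1 + 6·M_2 + 1·M_3 = 6(Δ_2 - Δ_1) = 24
Natural end conditions: M_0 = M_3 = 0.
Solving: M_0 = 0, M_1 = -30/11, M_2 = 54/11, M_3 = 0.
On [2, 3], g'(t) = b_2 + 2c_2·(t - 2) + 3d_2·(t - 2)² with b_2 = Δ_2 - h_2(2M_2 + M_3)/6 = 4/11, c_2 = M_2/2 = 27/11, d_2 = (M_3 - M_2)/(6h_2) = -9/11. So g'(3) = 31/11.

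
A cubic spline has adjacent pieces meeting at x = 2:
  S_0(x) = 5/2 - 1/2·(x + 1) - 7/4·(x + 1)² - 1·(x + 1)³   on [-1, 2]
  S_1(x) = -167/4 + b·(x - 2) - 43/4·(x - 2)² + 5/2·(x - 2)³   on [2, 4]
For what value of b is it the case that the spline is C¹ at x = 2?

S_0'(x) = -1/2 - 7/2·(x + 1) - 3·(x + 1)², so S_0'(2) = -38. On the right, S_1'(2) = b, so b = -38.

-38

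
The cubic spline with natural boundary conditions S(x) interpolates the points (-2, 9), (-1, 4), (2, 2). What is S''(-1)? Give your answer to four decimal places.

Let M_i = S''(x_i). Step sizes h_i = 1, 3; slopes of the chords Δ_i = (y_(i+1) - y_i)/h_i = -5, -2/3.
  1·M_0 + 8·M_1 + 3·M_2 = 6(Δ_1 - Δ_0) = 26
Natural end conditions: M_0 = M_2 = 0.
Solving: M_0 = 0, M_1 = 13/4, M_2 = 0.

3.2500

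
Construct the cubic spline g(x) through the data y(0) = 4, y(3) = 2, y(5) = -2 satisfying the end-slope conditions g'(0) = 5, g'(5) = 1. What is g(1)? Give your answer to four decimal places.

Write M_i for g''(x_i). With h_i = 3, 2 and divided differences Δ_i = -2/3, -2, the continuity of g' gives the tridiagonal system
  3·M_0 + 10·M_1 + 2·M_2 = 6(Δ_1 - Δ_0) = -8
Clamped end conditions give two more equations: 2h_0·M_0 + h_0·M_1 = 6(Δ_0 - g'(0)) = -34 and h_1·M_1 + 2h_1·M_2 = 6(g'(5) - Δ_1) = 18.
Solving: M_0 = -17/3, M_1 = 0, M_2 = 9/2.
On [0, 3], g(x) = 4 + 5·x - 17/6·x² + 17/54·x³.
With x = 1: g(1) = 175/27.

6.4815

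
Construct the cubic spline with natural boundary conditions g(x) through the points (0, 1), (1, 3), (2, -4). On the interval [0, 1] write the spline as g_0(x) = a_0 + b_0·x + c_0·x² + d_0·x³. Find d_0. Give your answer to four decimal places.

-2.2500

Write M_i for g''(x_i). With h_i = 1, 1 and divided differences Δ_i = 2, -7, the continuity of g' gives the tridiagonal system
  1·M_0 + 4·M_1 + 1·M_2 = 6(Δ_1 - Δ_0) = -54
Natural end conditions: M_0 = M_2 = 0.
Forward elimination and back-substitution give M_0 = 0, M_1 = -27/2, M_2 = 0.
On [0, 1], with g_0(x) = a_0 + b_0·x + c_0·x² + d_0·x³: c_0 = M_0/2 = 0, d_0 = (M_1 - M_0)/(6h_0) = -9/4, b_0 = Δ_0 - h_0(2M_0 + M_1)/6 = 17/4.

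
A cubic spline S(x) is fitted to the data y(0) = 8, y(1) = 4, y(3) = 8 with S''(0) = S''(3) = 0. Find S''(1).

6

Put M_i = S'' at the i-th knot. Here h = (1, 2) and Δ = (-4, 2), so the interior equations h_(i-1)·M_(i-1) + 2(h_(i-1)+h_i)·M_i + h_i·M_(i+1) = 6(Δ_i − Δ_(i-1)) read
  1·M_0 + 6·M_1 + 2·M_2 = 6(Δ_1 - Δ_0) = 36
Natural end conditions: M_0 = M_2 = 0.
Forward elimination and back-substitution give M_0 = 0, M_1 = 6, M_2 = 0.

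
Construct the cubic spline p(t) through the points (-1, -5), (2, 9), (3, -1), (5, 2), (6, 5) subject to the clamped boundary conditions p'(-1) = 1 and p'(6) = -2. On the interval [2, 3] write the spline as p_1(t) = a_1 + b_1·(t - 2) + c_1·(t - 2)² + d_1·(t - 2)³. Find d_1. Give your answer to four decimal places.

With σ_i denoting the second derivative at x_i, h_i = 3, 1, 2, 1, and Δ_i = (y_(i+1) − y_i)/h_i = 14/3, -10, 3/2, 3:
  3·σ_0 + 8·σ_1 + 1·σ_2 = 6(Δ_1 - Δ_0) = -88
  1·σ_1 + 6·σ_2 + 2·σ_3 = 6(Δ_2 - Δ_1) = 69
  2·σ_2 + 6·σ_3 + 1·σ_4 = 6(Δ_3 - Δ_2) = 9
Clamped end conditions give two more equations: 2h_0·σ_0 + h_0·σ_1 = 6(Δ_0 - p'(-1)) = 22 and h_3·σ_3 + 2h_3·σ_4 = 6(p'(6) - Δ_3) = -30.
Hence σ_0 = 149/12, σ_1 = -35/2, σ_2 = 59/4, σ_3 = -1, σ_4 = -29/2.
On [2, 3], with p_1(t) = a_1 + b_1·(t - 2) + c_1·(t - 2)² + d_1·(t - 2)³: c_1 = σ_1/2 = -35/4, d_1 = (σ_2 - σ_1)/(6h_1) = 43/8, b_1 = Δ_1 - h_1(2σ_1 + σ_2)/6 = -53/8.

5.3750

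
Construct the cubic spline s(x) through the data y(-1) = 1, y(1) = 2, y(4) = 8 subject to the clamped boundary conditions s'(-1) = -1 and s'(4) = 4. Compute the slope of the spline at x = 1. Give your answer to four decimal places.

Write M_i for s''(x_i). With h_i = 2, 3 and divided differences Δ_i = 1/2, 2, the continuity of s' gives the tridiagonal system
  2·M_0 + 10·M_1 + 3·M_2 = 6(Δ_1 - Δ_0) = 9
Clamped end conditions give two more equations: 2h_0·M_0 + h_0·M_1 = 6(Δ_0 - s'(-1)) = 9 and h_1·M_1 + 2h_1·M_2 = 6(s'(4) - Δ_1) = 12.
Solving the tridiagonal system: M_0 = 47/20, M_1 = -1/5, M_2 = 21/10.
On [1, 4], s'(x) = b_1 + 2c_1·(x - 1) + 3d_1·(x - 1)² with b_1 = Δ_1 - h_1(2M_1 + M_2)/6 = 23/20, c_1 = M_1/2 = -1/10, d_1 = (M_2 - M_1)/(6h_1) = 23/180. So s'(1) = 23/20.

1.1500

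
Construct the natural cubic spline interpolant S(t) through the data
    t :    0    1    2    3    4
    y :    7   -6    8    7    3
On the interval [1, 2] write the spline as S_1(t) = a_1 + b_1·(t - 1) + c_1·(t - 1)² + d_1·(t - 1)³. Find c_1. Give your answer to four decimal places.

24.7500

Put M_i = S'' at the i-th knot. Here h = (1, 1, 1, 1) and Δ = (-13, 14, -1, -4), so the interior equations h_(i-1)·M_(i-1) + 2(h_(i-1)+h_i)·M_i + h_i·M_(i+1) = 6(Δ_i − Δ_(i-1)) read
  1·M_0 + 4·M_1 + 1·M_2 = 6(Δ_1 - Δ_0) = 162
  1·M_1 + 4·M_2 + 1·M_3 = 6(Δ_2 - Δ_1) = -90
  1·M_2 + 4·M_3 + 1·M_4 = 6(Δ_3 - Δ_2) = -18
Natural end conditions: M_0 = M_4 = 0.
Hence M_0 = 0, M_1 = 99/2, M_2 = -36, M_3 = 9/2, M_4 = 0.
On [1, 2], with S_1(t) = a_1 + b_1·(t - 1) + c_1·(t - 1)² + d_1·(t - 1)³: c_1 = M_1/2 = 99/4, d_1 = (M_2 - M_1)/(6h_1) = -57/4, b_1 = Δ_1 - h_1(2M_1 + M_2)/6 = 7/2.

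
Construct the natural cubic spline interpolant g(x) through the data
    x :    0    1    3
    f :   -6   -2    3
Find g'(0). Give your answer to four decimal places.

4.2500

Let m_i = g''(x_i). Step sizes h_i = 1, 2; slopes of the chords Δ_i = (y_(i+1) - y_i)/h_i = 4, 5/2.
  1·m_0 + 6·m_1 + 2·m_2 = 6(Δ_1 - Δ_0) = -9
Natural end conditions: m_0 = m_2 = 0.
Forward elimination and back-substitution give m_0 = 0, m_1 = -3/2, m_2 = 0.
On [0, 1], g'(x) = b_0 + 2c_0·x + 3d_0·x² with b_0 = Δ_0 - h_0(2m_0 + m_1)/6 = 17/4, c_0 = m_0/2 = 0, d_0 = (m_1 - m_0)/(6h_0) = -1/4. So g'(0) = 17/4.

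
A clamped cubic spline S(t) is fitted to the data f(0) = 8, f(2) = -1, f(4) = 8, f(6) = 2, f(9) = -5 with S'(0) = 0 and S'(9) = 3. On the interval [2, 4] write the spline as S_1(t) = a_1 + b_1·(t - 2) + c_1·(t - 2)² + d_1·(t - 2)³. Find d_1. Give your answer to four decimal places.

-1.7500

Let m_i = S''(x_i). Step sizes h_i = 2, 2, 2, 3; slopes of the chords Δ_i = (y_(i+1) - y_i)/h_i = -9/2, 9/2, -3, -7/3.
  2·m_0 + 8·m_1 + 2·m_2 = 6(Δ_1 - Δ_0) = 54
  2·m_1 + 8·m_2 + 2·m_3 = 6(Δ_2 - Δ_1) = -45
  2·m_2 + 10·m_3 + 3·m_4 = 6(Δ_3 - Δ_2) = 4
Clamped end conditions give two more equations: 2h_0·m_0 + h_0·m_1 = 6(Δ_0 - S'(0)) = -27 and h_3·m_3 + 2h_3·m_4 = 6(S'(9) - Δ_3) = 32.
Solving: m_0 = -77/6, m_1 = 73/6, m_2 = -53/6, m_3 = 2/3, m_4 = 5.
On [2, 4], with S_1(t) = a_1 + b_1·(t - 2) + c_1·(t - 2)² + d_1·(t - 2)³: c_1 = m_1/2 = 73/12, d_1 = (m_2 - m_1)/(6h_1) = -7/4, b_1 = Δ_1 - h_1(2m_1 + m_2)/6 = -2/3.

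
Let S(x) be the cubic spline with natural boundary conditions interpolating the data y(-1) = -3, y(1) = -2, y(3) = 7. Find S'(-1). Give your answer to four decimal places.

Let m_i = S''(x_i). Step sizes h_i = 2, 2; slopes of the chords Δ_i = (y_(i+1) - y_i)/h_i = 1/2, 9/2.
  2·m_0 + 8·m_1 + 2·m_2 = 6(Δ_1 - Δ_0) = 24
Natural end conditions: m_0 = m_2 = 0.
Forward elimination and back-substitution give m_0 = 0, m_1 = 3, m_2 = 0.
On [-1, 1], S'(x) = b_0 + 2c_0·(x + 1) + 3d_0·(x + 1)² with b_0 = Δ_0 - h_0(2m_0 + m_1)/6 = -1/2, c_0 = m_0/2 = 0, d_0 = (m_1 - m_0)/(6h_0) = 1/4. So S'(-1) = -1/2.

-0.5000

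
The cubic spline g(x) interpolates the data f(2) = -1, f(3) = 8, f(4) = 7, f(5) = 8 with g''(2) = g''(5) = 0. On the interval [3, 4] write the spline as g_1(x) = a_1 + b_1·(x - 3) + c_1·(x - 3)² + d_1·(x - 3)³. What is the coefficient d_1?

With m_i denoting the second derivative at x_i, h_i = 1, 1, 1, and Δ_i = (y_(i+1) − y_i)/h_i = 9, -1, 1:
  1·m_0 + 4·m_1 + 1·m_2 = 6(Δ_1 - Δ_0) = -60
  1·m_1 + 4·m_2 + 1·m_3 = 6(Δ_2 - Δ_1) = 12
Natural end conditions: m_0 = m_3 = 0.
Solving the tridiagonal system: m_0 = 0, m_1 = -84/5, m_2 = 36/5, m_3 = 0.
On [3, 4], with g_1(x) = a_1 + b_1·(x - 3) + c_1·(x - 3)² + d_1·(x - 3)³: c_1 = m_1/2 = -42/5, d_1 = (m_2 - m_1)/(6h_1) = 4, b_1 = Δ_1 - h_1(2m_1 + m_2)/6 = 17/5.

4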